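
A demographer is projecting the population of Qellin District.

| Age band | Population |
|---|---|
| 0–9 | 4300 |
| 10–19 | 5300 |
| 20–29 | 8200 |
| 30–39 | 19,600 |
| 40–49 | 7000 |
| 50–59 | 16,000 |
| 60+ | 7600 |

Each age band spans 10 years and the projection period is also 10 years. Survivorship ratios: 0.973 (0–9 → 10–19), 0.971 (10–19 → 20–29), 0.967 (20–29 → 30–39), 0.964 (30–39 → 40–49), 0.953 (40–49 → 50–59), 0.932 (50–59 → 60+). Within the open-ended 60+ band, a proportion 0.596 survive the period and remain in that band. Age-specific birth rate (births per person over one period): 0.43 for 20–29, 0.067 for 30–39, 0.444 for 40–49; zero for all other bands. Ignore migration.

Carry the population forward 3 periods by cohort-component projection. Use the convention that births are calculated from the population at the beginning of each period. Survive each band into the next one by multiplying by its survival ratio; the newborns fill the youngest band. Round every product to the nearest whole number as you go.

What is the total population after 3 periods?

[period 1]
Births: 8200 × 0.43 = 3526, 19600 × 0.067 = 1313, 7000 × 0.444 = 3108 — total 7947
10–19: 4300 × 0.973 = 4184
20–29: 5300 × 0.971 = 5146
30–39: 8200 × 0.967 = 7929
40–49: 19600 × 0.964 = 18894
50–59: 7000 × 0.953 = 6671
60+: 16000 × 0.932 + 7600 × 0.596 = 14912 + 4530 = 19442
End of period: [7947, 4184, 5146, 7929, 18894, 6671, 19442]
[period 2]
Births: 5146 × 0.43 = 2213, 7929 × 0.067 = 531, 18894 × 0.444 = 8389 — total 11133
10–19: 7947 × 0.973 = 7732
20–29: 4184 × 0.971 = 4063
30–39: 5146 × 0.967 = 4976
40–49: 7929 × 0.964 = 7644
50–59: 18894 × 0.953 = 18006
60+: 6671 × 0.932 + 19442 × 0.596 = 6217 + 11587 = 17804
End of period: [11133, 7732, 4063, 4976, 7644, 18006, 17804]
[period 3]
Births: 4063 × 0.43 = 1747, 4976 × 0.067 = 333, 7644 × 0.444 = 3394 — total 5474
10–19: 11133 × 0.973 = 10832
20–29: 7732 × 0.971 = 7508
30–39: 4063 × 0.967 = 3929
40–49: 4976 × 0.964 = 4797
50–59: 7644 × 0.953 = 7285
60+: 18006 × 0.932 + 17804 × 0.596 = 16782 + 10611 = 27393
End of period: [5474, 10832, 7508, 3929, 4797, 7285, 27393]
Total after period 3: 5474 + 10832 + 7508 + 3929 + 4797 + 7285 + 27393 = 67218

67218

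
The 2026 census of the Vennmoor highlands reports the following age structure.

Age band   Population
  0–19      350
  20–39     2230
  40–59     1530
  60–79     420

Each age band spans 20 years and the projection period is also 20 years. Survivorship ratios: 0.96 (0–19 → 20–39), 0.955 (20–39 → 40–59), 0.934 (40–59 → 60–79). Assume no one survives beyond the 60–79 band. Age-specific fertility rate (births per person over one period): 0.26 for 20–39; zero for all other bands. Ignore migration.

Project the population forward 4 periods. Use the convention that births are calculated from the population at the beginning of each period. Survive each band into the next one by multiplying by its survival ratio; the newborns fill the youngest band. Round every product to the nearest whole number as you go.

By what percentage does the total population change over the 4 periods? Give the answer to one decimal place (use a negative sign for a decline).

Call the bands 1 to 4, youngest first.
[period 1]
Births: 2230 × 0.26 = 580
Band 2: 350 × 0.96 = 336
Band 3: 2230 × 0.955 = 2130
Band 4: 1530 × 0.934 = 1429
End of period: [580, 336, 2130, 1429]
[period 2]
Births: 336 × 0.26 = 87
Band 2: 580 × 0.96 = 557
Band 3: 336 × 0.955 = 321
Band 4: 2130 × 0.934 = 1989
End of period: [87, 557, 321, 1989]
[period 3]
Births: 557 × 0.26 = 145
Band 2: 87 × 0.96 = 84
Band 3: 557 × 0.955 = 532
Band 4: 321 × 0.934 = 300
End of period: [145, 84, 532, 300]
[period 4]
Births: 84 × 0.26 = 22
Band 2: 145 × 0.96 = 139
Band 3: 84 × 0.955 = 80
Band 4: 532 × 0.934 = 497
End of period: [22, 139, 80, 497]
Total: 4530 → 738; change = -3792; percentage change = -83.7%

-83.7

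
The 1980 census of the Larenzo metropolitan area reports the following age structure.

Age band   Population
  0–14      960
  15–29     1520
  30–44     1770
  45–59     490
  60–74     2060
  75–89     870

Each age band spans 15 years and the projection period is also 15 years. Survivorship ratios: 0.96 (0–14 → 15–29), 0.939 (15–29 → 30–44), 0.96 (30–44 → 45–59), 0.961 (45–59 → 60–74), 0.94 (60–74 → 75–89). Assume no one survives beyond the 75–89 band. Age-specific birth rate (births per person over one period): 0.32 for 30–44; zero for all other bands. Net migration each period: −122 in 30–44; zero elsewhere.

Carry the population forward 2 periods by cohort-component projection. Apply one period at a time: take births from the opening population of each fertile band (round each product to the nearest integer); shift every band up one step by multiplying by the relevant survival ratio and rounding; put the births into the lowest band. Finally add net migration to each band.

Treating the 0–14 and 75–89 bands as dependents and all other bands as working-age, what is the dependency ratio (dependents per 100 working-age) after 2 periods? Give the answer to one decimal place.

20.6

Period 1:
Births: 1770 × 0.32 = 566
15–29: 960 × 0.96 = 922
30–44: 1520 × 0.939 = 1427
45–59: 1770 × 0.96 = 1699
60–74: 490 × 0.961 = 471
75–89: 2060 × 0.94 = 1936
Net migration: 30–44 − 122 → 1305
→ [566, 922, 1305, 1699, 471, 1936]
Period 2:
Births: 1305 × 0.32 = 418
15–29: 566 × 0.96 = 543
30–44: 922 × 0.939 = 866
45–59: 1305 × 0.96 = 1253
60–74: 1699 × 0.961 = 1633
75–89: 471 × 0.94 = 443
Net migration: 30–44 − 122 → 744
→ [418, 543, 744, 1253, 1633, 443]
Dependents (band 0–14 + band 75–89) = 418 + 443 = 861; working-age = 4173; ratio = 861/4173 × 100 = 20.6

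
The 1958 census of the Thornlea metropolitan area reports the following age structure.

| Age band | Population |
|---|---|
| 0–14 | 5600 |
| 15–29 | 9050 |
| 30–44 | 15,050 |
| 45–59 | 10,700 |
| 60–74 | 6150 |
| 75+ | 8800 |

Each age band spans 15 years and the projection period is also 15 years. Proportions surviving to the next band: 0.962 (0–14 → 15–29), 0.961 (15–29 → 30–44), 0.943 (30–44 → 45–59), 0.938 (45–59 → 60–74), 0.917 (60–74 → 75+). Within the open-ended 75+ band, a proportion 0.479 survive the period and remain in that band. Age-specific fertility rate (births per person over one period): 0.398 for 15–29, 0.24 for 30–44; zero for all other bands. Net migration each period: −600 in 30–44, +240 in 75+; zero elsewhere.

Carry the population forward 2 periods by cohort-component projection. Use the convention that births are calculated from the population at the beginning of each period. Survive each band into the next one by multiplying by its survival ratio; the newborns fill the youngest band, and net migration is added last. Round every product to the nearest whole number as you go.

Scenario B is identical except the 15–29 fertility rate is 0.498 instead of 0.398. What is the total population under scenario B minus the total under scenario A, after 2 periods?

Let group 1 be 0–14 through group 6 = 75+.
After projecting period 1:
Births: 9050 × 0.398 = 3602, 15050 × 0.24 = 3612 ⇒ total 7214
Group 2: 5600 × 0.962 = 5387
Group 3: 9050 × 0.961 = 8697
Group 4: 15050 × 0.943 = 14192
Group 5: 10700 × 0.938 = 10037
Group 6: 6150 × 0.917 + 8800 × 0.479 = 5640 + 4215 = 9855
Net migration: Group 3 − 600 → 8097; Group 6 + 240 → 10095
Population now: 0–14=7214, 15–29=5387, 30–44=8097, 45–59=14192, 60–74=10037, 75+=10095
After projecting period 2:
Births: 5387 × 0.398 = 2144, 8097 × 0.24 = 1943 ⇒ total 4087
Group 2: 7214 × 0.962 = 6940
Group 3: 5387 × 0.961 = 5177
Group 4: 8097 × 0.943 = 7635
Group 5: 14192 × 0.938 = 13312
Group 6: 10037 × 0.917 + 10095 × 0.479 = 9204 + 4836 = 14040
Net migration: Group 3 − 600 → 4577; Group 6 + 240 → 14280
Population now: 0–14=4087, 15–29=6940, 30–44=4577, 45–59=7635, 60–74=13312, 75+=14280
Scenario A total after 2 periods: 50831
Scenario B projection —
After projecting period 1:
Births: 9050 × 0.498 = 4507, 15050 × 0.24 = 3612 ⇒ total 8119
Group 2: 5600 × 0.962 = 5387
Group 3: 9050 × 0.961 = 8697
Group 4: 15050 × 0.943 = 14192
Group 5: 10700 × 0.938 = 10037
Group 6: 6150 × 0.917 + 8800 × 0.479 = 5640 + 4215 = 9855
Net migration: Group 3 − 600 → 8097; Group 6 + 240 → 10095
Population now: 0–14=8119, 15–29=5387, 30–44=8097, 45–59=14192, 60–74=10037, 75+=10095
After projecting period 2:
Births: 5387 × 0.498 = 2683, 8097 × 0.24 = 1943 ⇒ total 4626
Group 2: 8119 × 0.962 = 7810
Group 3: 5387 × 0.961 = 5177
Group 4: 8097 × 0.943 = 7635
Group 5: 14192 × 0.938 = 13312
Group 6: 10037 × 0.917 + 10095 × 0.479 = 9204 + 4836 = 14040
Net migration: Group 3 − 600 → 4577; Group 6 + 240 → 14280
Population now: 0–14=4626, 15–29=7810, 30–44=4577, 45–59=7635, 60–74=13312, 75+=14280
Scenario B total after 2 periods: 52240
Difference B − A = 52240 − 50831 = 1409

1409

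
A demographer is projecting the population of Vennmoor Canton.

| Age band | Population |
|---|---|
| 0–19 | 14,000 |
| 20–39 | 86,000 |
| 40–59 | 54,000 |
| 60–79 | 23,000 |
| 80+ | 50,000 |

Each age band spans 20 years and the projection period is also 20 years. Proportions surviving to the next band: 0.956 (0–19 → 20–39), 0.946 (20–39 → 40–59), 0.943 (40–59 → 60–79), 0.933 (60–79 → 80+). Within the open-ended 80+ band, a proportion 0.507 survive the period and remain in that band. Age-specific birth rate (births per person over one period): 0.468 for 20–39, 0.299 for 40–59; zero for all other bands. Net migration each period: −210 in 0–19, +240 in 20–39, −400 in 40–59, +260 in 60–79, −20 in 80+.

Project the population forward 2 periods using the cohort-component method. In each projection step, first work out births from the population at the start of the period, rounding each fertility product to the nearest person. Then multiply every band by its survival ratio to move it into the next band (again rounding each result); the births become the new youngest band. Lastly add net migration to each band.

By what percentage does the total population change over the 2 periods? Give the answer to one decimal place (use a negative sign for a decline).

Period 1.
Births: 86000 × 0.468 = 40248 ; 54000 × 0.299 = 16146 → total 56394
20–39: 14000 × 0.956 = 13384
40–59: 86000 × 0.946 = 81356
60–79: 54000 × 0.943 = 50922
80+: 23000 × 0.933 + 50000 × 0.507 = 21459 + 25350 = 46809
Net migration: 0–19 − 210 → 56184; 20–39 + 240 → 13624; 40–59 − 400 → 80956; 60–79 + 260 → 51182; 80+ − 20 → 46789
→ [56184, 13624, 80956, 51182, 46789]
Period 2.
Births: 13624 × 0.468 = 6376 ; 80956 × 0.299 = 24206 → total 30582
20–39: 56184 × 0.956 = 53712
40–59: 13624 × 0.946 = 12888
60–79: 80956 × 0.943 = 76342
80+: 51182 × 0.933 + 46789 × 0.507 = 47753 + 23722 = 71475
Net migration: 0–19 − 210 → 30372; 20–39 + 240 → 53952; 40–59 − 400 → 12488; 60–79 + 260 → 76602; 80+ − 20 → 71455
→ [30372, 53952, 12488, 76602, 71455]
Total: 227000 → 244869; change = 17869; percentage change = 7.9%

7.9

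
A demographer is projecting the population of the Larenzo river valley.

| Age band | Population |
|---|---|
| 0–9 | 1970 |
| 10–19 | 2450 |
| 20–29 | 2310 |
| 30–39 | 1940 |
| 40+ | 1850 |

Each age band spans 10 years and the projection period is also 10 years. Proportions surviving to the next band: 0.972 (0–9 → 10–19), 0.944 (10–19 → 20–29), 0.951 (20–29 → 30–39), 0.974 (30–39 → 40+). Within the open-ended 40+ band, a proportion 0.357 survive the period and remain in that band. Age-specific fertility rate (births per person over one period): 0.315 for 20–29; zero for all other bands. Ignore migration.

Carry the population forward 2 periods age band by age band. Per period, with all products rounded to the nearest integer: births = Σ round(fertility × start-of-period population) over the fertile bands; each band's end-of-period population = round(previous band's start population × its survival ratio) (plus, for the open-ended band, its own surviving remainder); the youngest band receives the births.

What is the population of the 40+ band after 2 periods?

3050

[period 1]
Births: 2310 × 0.315 = 728
10–19: 1970 × 0.972 = 1915
20–29: 2450 × 0.944 = 2313
30–39: 2310 × 0.951 = 2197
40+: 1940 × 0.974 + 1850 × 0.357 = 1890 + 660 = 2550
Giving 728 / 1915 / 2313 / 2197 / 2550.
[period 2]
Births: 2313 × 0.315 = 729
10–19: 728 × 0.972 = 708
20–29: 1915 × 0.944 = 1808
30–39: 2313 × 0.951 = 2200
40+: 2197 × 0.974 + 2550 × 0.357 = 2140 + 910 = 3050
Giving 729 / 708 / 1808 / 2200 / 3050.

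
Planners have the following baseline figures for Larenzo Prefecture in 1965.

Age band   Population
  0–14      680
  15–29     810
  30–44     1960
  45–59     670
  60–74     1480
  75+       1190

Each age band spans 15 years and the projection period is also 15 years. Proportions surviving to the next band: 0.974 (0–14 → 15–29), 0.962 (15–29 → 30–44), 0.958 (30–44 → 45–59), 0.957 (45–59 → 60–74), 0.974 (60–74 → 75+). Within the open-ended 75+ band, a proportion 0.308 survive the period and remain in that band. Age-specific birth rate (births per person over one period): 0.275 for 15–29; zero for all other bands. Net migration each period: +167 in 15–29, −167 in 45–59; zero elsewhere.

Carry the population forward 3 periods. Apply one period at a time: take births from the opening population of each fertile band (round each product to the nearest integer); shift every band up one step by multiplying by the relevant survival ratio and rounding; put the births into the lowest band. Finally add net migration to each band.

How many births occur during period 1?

223

Let band 1 be 0–14 through band 6 = 75+.
— Period 1 —
Births: 810 * 0.275 = 223
Band 2: 680 * 0.974 = 662
Band 3: 810 * 0.962 = 779
Band 4: 1960 * 0.958 = 1878
Band 5: 670 * 0.957 = 641
Band 6: 1480 * 0.974 + 1190 * 0.308 = 1442 + 367 = 1809
Net migration: Band 2 + 167 → 829; Band 4 − 167 → 1711
→ [223, 829, 779, 1711, 641, 1809]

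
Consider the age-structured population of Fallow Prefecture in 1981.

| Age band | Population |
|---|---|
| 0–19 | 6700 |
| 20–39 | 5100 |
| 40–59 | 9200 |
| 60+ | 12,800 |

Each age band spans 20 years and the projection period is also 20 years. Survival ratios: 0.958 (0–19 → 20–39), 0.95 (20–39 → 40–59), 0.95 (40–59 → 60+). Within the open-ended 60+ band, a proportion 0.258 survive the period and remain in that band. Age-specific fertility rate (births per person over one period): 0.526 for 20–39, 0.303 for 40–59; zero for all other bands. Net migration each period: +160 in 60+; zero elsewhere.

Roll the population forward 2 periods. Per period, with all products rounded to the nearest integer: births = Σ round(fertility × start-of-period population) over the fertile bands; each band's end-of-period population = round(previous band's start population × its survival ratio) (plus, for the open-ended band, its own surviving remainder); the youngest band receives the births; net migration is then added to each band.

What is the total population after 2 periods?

24094

Period 1:
Births: 5100 × 0.526 = 2683  |  9200 × 0.303 = 2788 → total 5471
20–39: 6700 × 0.958 = 6419
40–59: 5100 × 0.95 = 4845
60+: 9200 × 0.95 + 12800 × 0.258 = 8740 + 3302 = 12042
Net migration: 60+ + 160 → 12202
End of period: [5471, 6419, 4845, 12202]
Period 2:
Births: 6419 × 0.526 = 3376  |  4845 × 0.303 = 1468 → total 4844
20–39: 5471 × 0.958 = 5241
40–59: 6419 × 0.95 = 6098
60+: 4845 × 0.95 + 12202 × 0.258 = 4603 + 3148 = 7751
Net migration: 60+ + 160 → 7911
End of period: [4844, 5241, 6098, 7911]
Total after period 2: 4844 + 5241 + 6098 + 7911 = 24094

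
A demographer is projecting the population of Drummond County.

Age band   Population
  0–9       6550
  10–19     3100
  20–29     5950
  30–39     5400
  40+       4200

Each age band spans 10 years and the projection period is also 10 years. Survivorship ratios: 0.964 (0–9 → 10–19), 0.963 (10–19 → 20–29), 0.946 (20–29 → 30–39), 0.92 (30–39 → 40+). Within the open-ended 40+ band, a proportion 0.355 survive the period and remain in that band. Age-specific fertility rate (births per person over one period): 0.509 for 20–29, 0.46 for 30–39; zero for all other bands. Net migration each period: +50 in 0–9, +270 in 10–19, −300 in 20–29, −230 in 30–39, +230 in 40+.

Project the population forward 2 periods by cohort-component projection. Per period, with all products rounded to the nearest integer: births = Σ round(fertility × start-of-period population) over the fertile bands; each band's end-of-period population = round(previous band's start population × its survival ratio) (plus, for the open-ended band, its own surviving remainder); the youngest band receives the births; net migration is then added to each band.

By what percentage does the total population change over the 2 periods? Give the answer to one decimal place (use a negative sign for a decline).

1.0

— Period 1 —
Births: 5950 × 0.509 = 3029 ; 5400 × 0.46 = 2484 — total 5513
10–19: 6550 × 0.964 = 6314
20–29: 3100 × 0.963 = 2985
30–39: 5950 × 0.946 = 5629
40+: 5400 × 0.92 + 4200 × 0.355 = 4968 + 1491 = 6459
Net migration: 0–9 + 50 → 5563; 10–19 + 270 → 6584; 20–29 − 300 → 2685; 30–39 − 230 → 5399; 40+ + 230 → 6689
→ [5563, 6584, 2685, 5399, 6689]
— Period 2 —
Births: 2685 × 0.509 = 1367 ; 5399 × 0.46 = 2484 — total 3851
10–19: 5563 × 0.964 = 5363
20–29: 6584 × 0.963 = 6340
30–39: 2685 × 0.946 = 2540
40+: 5399 × 0.92 + 6689 × 0.355 = 4967 + 2375 = 7342
Net migration: 0–9 + 50 → 3901; 10–19 + 270 → 5633; 20–29 − 300 → 6040; 30–39 − 230 → 2310; 40+ + 230 → 7572
→ [3901, 5633, 6040, 2310, 7572]
Total: 25200 → 25456; change = 256; percentage change = 1.0%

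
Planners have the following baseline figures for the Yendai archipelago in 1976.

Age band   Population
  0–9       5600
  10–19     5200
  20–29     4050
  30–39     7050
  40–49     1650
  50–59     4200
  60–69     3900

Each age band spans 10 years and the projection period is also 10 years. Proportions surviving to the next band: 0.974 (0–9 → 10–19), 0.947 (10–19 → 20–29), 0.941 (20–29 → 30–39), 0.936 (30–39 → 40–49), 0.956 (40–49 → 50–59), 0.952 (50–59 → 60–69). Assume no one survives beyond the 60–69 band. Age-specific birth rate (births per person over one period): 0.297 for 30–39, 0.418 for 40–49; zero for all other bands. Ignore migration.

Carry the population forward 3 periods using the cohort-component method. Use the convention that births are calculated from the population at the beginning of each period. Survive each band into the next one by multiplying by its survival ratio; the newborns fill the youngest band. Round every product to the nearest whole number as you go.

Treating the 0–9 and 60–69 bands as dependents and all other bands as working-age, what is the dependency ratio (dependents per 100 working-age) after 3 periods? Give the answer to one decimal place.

46.8

Period 1:
Births: 7050 × 0.297 = 2094, 1650 × 0.418 = 690 ⇒ total 2784
10–19: 5600 × 0.974 = 5454
20–29: 5200 × 0.947 = 4924
30–39: 4050 × 0.941 = 3811
40–49: 7050 × 0.936 = 6599
50–59: 1650 × 0.956 = 1577
60–69: 4200 × 0.952 = 3998
End of period: [2784, 5454, 4924, 3811, 6599, 1577, 3998]
Period 2:
Births: 3811 × 0.297 = 1132, 6599 × 0.418 = 2758 ⇒ total 3890
10–19: 2784 × 0.974 = 2712
20–29: 5454 × 0.947 = 5165
30–39: 4924 × 0.941 = 4633
40–49: 3811 × 0.936 = 3567
50–59: 6599 × 0.956 = 6309
60–69: 1577 × 0.952 = 1501
End of period: [3890, 2712, 5165, 4633, 3567, 6309, 1501]
Period 3:
Births: 4633 × 0.297 = 1376, 3567 × 0.418 = 1491 ⇒ total 2867
10–19: 3890 × 0.974 = 3789
20–29: 2712 × 0.947 = 2568
30–39: 5165 × 0.941 = 4860
40–49: 4633 × 0.936 = 4336
50–59: 3567 × 0.956 = 3410
60–69: 6309 × 0.952 = 6006
End of period: [2867, 3789, 2568, 4860, 4336, 3410, 6006]
Dependents (band 0–9 + band 60–69) = 2867 + 6006 = 8873; working-age = 18963; ratio = 8873/18963 × 100 = 46.8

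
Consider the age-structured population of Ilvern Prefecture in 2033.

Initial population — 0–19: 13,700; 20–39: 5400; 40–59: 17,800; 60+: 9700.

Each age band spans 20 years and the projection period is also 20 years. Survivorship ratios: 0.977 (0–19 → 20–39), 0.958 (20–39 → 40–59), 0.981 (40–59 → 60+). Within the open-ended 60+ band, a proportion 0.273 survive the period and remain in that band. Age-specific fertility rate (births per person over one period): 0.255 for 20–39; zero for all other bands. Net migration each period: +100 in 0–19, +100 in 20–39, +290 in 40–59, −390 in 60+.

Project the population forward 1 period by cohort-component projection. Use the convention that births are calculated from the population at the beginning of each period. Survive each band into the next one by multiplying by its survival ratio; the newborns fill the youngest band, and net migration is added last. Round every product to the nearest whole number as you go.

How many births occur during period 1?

1377

Numbering the groups 1..4 from youngest to oldest:
— Period 1 —
Births: 5400 * 0.255 = 1377
Group 2: 13700 * 0.977 = 13385
Group 3: 5400 * 0.958 = 5173
Group 4: 17800 * 0.981 + 9700 * 0.273 = 17462 + 2648 = 20110
Net migration: Group 1 + 100 → 1477; Group 2 + 100 → 13485; Group 3 + 290 → 5463; Group 4 − 390 → 19720
Population now: 0–19=1477, 20–39=13485, 40–59=5463, 60+=19720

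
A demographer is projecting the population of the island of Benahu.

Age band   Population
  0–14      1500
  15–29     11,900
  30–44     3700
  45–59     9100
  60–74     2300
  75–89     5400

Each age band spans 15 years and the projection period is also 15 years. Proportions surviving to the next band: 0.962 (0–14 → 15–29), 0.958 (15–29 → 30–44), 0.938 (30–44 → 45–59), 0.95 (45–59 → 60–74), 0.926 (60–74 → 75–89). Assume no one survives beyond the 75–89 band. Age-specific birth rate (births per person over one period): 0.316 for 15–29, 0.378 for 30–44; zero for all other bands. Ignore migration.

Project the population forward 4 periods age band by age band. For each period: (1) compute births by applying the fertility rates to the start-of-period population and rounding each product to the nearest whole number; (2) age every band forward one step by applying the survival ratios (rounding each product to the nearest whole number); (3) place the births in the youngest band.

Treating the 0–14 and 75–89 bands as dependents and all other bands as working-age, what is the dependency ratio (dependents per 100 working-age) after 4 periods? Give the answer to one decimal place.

— Period 1 —
Births: 11900 × 0.316 = 3760 ; 3700 × 0.378 = 1399 ⇒ total 5159
15–29: 1500 × 0.962 = 1443
30–44: 11900 × 0.958 = 11400
45–59: 3700 × 0.938 = 3471
60–74: 9100 × 0.95 = 8645
75–89: 2300 × 0.926 = 2130
→ [5159, 1443, 11400, 3471, 8645, 2130]
— Period 2 —
Births: 1443 × 0.316 = 456 ; 11400 × 0.378 = 4309 ⇒ total 4765
15–29: 5159 × 0.962 = 4963
30–44: 1443 × 0.958 = 1382
45–59: 11400 × 0.938 = 10693
60–74: 3471 × 0.95 = 3297
75–89: 8645 × 0.926 = 8005
→ [4765, 4963, 1382, 10693, 3297, 8005]
— Period 3 —
Births: 4963 × 0.316 = 1568 ; 1382 × 0.378 = 522 ⇒ total 2090
15–29: 4765 × 0.962 = 4584
30–44: 4963 × 0.958 = 4755
45–59: 1382 × 0.938 = 1296
60–74: 10693 × 0.95 = 10158
75–89: 3297 × 0.926 = 3053
→ [2090, 4584, 4755, 1296, 10158, 3053]
— Period 4 —
Births: 4584 × 0.316 = 1449 ; 4755 × 0.378 = 1797 ⇒ total 3246
15–29: 2090 × 0.962 = 2011
30–44: 4584 × 0.958 = 4391
45–59: 4755 × 0.938 = 4460
60–74: 1296 × 0.95 = 1231
75–89: 10158 × 0.926 = 9406
→ [3246, 2011, 4391, 4460, 1231, 9406]
Dependents (band 0–14 + band 75–89) = 3246 + 9406 = 12652; working-age = 12093; ratio = 12652/12093 × 100 = 104.6

104.6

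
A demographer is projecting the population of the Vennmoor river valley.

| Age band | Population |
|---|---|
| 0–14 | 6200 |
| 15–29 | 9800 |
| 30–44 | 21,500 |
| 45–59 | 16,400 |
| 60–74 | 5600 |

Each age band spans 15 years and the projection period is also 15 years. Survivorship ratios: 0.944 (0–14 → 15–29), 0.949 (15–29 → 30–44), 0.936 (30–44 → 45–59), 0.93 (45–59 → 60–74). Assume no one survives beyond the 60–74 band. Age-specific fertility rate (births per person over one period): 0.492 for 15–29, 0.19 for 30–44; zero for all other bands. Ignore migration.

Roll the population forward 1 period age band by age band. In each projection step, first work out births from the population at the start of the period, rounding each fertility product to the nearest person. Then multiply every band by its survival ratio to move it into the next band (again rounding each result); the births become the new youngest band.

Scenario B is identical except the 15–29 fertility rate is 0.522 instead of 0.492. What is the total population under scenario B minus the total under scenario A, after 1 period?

(Bands numbered youngest = 1 to oldest = 5.)
After projecting period 1:
Births: 9800 × 0.492 = 4822 ; 21500 × 0.19 = 4085 ⇒ total 8907
Band 2: 6200 × 0.944 = 5853
Band 3: 9800 × 0.949 = 9300
Band 4: 21500 × 0.936 = 20124
Band 5: 16400 × 0.93 = 15252
End of period: [8907, 5853, 9300, 20124, 15252]
Scenario A total after 1 period: 59436
Scenario B projection —
After projecting period 1:
Births: 9800 × 0.522 = 5116 ; 21500 × 0.19 = 4085 ⇒ total 9201
Band 2: 6200 × 0.944 = 5853
Band 3: 9800 × 0.949 = 9300
Band 4: 21500 × 0.936 = 20124
Band 5: 16400 × 0.93 = 15252
End of period: [9201, 5853, 9300, 20124, 15252]
Scenario B total after 1 period: 59730
Difference B − A = 59730 − 59436 = 294

294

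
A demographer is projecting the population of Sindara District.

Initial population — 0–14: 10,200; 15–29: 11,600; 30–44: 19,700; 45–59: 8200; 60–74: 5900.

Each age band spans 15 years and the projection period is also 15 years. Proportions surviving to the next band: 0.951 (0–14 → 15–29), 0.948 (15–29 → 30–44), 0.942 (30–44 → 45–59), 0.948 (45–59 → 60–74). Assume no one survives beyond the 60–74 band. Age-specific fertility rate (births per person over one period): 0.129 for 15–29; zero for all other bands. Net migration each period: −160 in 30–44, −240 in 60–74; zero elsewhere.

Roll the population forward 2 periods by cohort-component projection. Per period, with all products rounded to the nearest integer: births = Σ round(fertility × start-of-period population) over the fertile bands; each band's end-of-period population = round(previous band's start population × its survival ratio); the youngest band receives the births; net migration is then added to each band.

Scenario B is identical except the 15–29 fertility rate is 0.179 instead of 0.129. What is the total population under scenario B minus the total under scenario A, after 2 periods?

1036

Let group 1 be 0–14 through group 5 = 60–74.
After projecting period 1:
Births: 11600 × 0.129 = 1496
Group 2: 10200 × 0.951 = 9700
Group 3: 11600 × 0.948 = 10997
Group 4: 19700 × 0.942 = 18557
Group 5: 8200 × 0.948 = 7774
Net migration: Group 3 − 160 → 10837; Group 5 − 240 → 7534
Population now: 0–14=1496, 15–29=9700, 30–44=10837, 45–59=18557, 60–74=7534
After projecting period 2:
Births: 9700 × 0.129 = 1251
Group 2: 1496 × 0.951 = 1423
Group 3: 9700 × 0.948 = 9196
Group 4: 10837 × 0.942 = 10208
Group 5: 18557 × 0.948 = 17592
Net migration: Group 3 − 160 → 9036; Group 5 − 240 → 17352
Population now: 0–14=1251, 15–29=1423, 30–44=9036, 45–59=10208, 60–74=17352
Scenario A total after 2 periods: 39270
Scenario B projection —
After projecting period 1:
Births: 11600 × 0.179 = 2076
Group 2: 10200 × 0.951 = 9700
Group 3: 11600 × 0.948 = 10997
Group 4: 19700 × 0.942 = 18557
Group 5: 8200 × 0.948 = 7774
Net migration: Group 3 − 160 → 10837; Group 5 − 240 → 7534
Population now: 0–14=2076, 15–29=9700, 30–44=10837, 45–59=18557, 60–74=7534
After projecting period 2:
Births: 9700 × 0.179 = 1736
Group 2: 2076 × 0.951 = 1974
Group 3: 9700 × 0.948 = 9196
Group 4: 10837 × 0.942 = 10208
Group 5: 18557 × 0.948 = 17592
Net migration: Group 3 − 160 → 9036; Group 5 − 240 → 17352
Population now: 0–14=1736, 15–29=1974, 30–44=9036, 45–59=10208, 60–74=17352
Scenario B total after 2 periods: 40306
Difference B − A = 40306 − 39270 = 1036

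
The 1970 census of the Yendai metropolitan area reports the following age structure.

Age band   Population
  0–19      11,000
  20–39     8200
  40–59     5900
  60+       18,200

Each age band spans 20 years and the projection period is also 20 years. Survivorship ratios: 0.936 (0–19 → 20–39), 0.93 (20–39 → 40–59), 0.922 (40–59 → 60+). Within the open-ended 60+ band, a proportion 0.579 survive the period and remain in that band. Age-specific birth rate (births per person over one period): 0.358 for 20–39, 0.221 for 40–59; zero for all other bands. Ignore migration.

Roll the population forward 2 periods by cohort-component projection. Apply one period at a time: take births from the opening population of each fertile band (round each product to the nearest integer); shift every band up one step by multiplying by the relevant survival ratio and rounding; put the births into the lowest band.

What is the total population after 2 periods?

Period 1.
Births: 8200 * 0.358 = 2936, 5900 * 0.221 = 1304 → total 4240
20–39: 11000 * 0.936 = 10296
40–59: 8200 * 0.93 = 7626
60+: 5900 * 0.922 + 18200 * 0.579 = 5440 + 10538 = 15978
Population now: 0–19=4240, 20–39=10296, 40–59=7626, 60+=15978
Period 2.
Births: 10296 * 0.358 = 3686, 7626 * 0.221 = 1685 → total 5371
20–39: 4240 * 0.936 = 3969
40–59: 10296 * 0.93 = 9575
60+: 7626 * 0.922 + 15978 * 0.579 = 7031 + 9251 = 16282
Population now: 0–19=5371, 20–39=3969, 40–59=9575, 60+=16282
Total after period 2: 5371 + 3969 + 9575 + 16282 = 35197

35197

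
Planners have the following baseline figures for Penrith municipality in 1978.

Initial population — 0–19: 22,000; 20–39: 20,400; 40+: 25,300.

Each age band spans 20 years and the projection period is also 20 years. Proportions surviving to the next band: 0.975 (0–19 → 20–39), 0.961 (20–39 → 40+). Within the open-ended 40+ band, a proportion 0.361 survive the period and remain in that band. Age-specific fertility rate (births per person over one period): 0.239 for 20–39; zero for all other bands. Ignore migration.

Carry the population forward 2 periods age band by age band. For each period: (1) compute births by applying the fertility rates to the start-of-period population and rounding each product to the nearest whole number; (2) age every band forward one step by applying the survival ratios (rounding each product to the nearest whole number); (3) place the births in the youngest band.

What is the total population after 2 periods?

Call the bands 1 to 3, youngest first.
— Period 1 —
Births: 20400 × 0.239 = 4876
Band 2: 22000 × 0.975 = 21450
Band 3: 20400 × 0.961 + 25300 × 0.361 = 19604 + 9133 = 28737
End of period: [4876, 21450, 28737]
— Period 2 —
Births: 21450 × 0.239 = 5127
Band 2: 4876 × 0.975 = 4754
Band 3: 21450 × 0.961 + 28737 × 0.361 = 20613 + 10374 = 30987
End of period: [5127, 4754, 30987]
Total after period 2: 5127 + 4754 + 30987 = 40868

40868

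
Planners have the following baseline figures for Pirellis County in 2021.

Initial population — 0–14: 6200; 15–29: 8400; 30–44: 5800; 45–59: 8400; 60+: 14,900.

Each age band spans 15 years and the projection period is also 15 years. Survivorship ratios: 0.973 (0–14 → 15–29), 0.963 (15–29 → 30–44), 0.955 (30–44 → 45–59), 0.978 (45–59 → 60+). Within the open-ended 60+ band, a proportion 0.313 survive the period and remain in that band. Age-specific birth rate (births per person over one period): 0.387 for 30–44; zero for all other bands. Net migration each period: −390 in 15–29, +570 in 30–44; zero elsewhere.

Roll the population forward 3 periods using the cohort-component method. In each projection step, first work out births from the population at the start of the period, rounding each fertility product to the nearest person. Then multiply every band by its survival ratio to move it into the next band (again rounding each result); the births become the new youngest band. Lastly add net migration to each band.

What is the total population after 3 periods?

Call the groups 1 to 5, youngest first.
— Period 1 —
Births: 5800 × 0.387 = 2245
Group 2: 6200 × 0.973 = 6033
Group 3: 8400 × 0.963 = 8089
Group 4: 5800 × 0.955 = 5539
Group 5: 8400 × 0.978 + 14900 × 0.313 = 8215 + 4664 = 12879
Net migration: Group 2 − 390 → 5643; Group 3 + 570 → 8659
→ [2245, 5643, 8659, 5539, 12879]
— Period 2 —
Births: 8659 × 0.387 = 3351
Group 2: 2245 × 0.973 = 2184
Group 3: 5643 × 0.963 = 5434
Group 4: 8659 × 0.955 = 8269
Group 5: 5539 × 0.978 + 12879 × 0.313 = 5417 + 4031 = 9448
Net migration: Group 2 − 390 → 1794; Group 3 + 570 → 6004
→ [3351, 1794, 6004, 8269, 9448]
— Period 3 —
Births: 6004 × 0.387 = 2324
Group 2: 3351 × 0.973 = 3261
Group 3: 1794 × 0.963 = 1728
Group 4: 6004 × 0.955 = 5734
Group 5: 8269 × 0.978 + 9448 × 0.313 = 8087 + 2957 = 11044
Net migration: Group 2 − 390 → 2871; Group 3 + 570 → 2298
→ [2324, 2871, 2298, 5734, 11044]
Total after period 3: 2324 + 2871 + 2298 + 5734 + 11044 = 24271

24271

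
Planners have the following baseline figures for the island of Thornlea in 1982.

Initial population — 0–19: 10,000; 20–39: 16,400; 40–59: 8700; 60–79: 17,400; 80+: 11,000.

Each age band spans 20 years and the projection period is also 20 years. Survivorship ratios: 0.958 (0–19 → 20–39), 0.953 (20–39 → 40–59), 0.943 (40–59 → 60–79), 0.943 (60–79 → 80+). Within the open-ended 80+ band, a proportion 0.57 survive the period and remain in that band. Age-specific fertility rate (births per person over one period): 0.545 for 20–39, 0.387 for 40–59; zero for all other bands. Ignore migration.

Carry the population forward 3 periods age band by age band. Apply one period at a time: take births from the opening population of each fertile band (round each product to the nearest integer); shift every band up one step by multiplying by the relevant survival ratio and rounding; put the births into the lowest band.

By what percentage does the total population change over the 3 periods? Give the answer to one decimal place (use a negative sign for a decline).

— Period 1 —
Births: 16400 × 0.545 = 8938, 8700 × 0.387 = 3367 — total 12305
20–39: 10000 × 0.958 = 9580
40–59: 16400 × 0.953 = 15629
60–79: 8700 × 0.943 = 8204
80+: 17400 × 0.943 + 11000 × 0.57 = 16408 + 6270 = 22678
→ [12305, 9580, 15629, 8204, 22678]
— Period 2 —
Births: 9580 × 0.545 = 5221, 15629 × 0.387 = 6048 — total 11269
20–39: 12305 × 0.958 = 11788
40–59: 9580 × 0.953 = 9130
60–79: 15629 × 0.943 = 14738
80+: 8204 × 0.943 + 22678 × 0.57 = 7736 + 12926 = 20662
→ [11269, 11788, 9130, 14738, 20662]
— Period 3 —
Births: 11788 × 0.545 = 6424, 9130 × 0.387 = 3533 — total 9957
20–39: 11269 × 0.958 = 10796
40–59: 11788 × 0.953 = 11234
60–79: 9130 × 0.943 = 8610
80+: 14738 × 0.943 + 20662 × 0.57 = 13898 + 11777 = 25675
→ [9957, 10796, 11234, 8610, 25675]
Total: 63500 → 66272; change = 2772; percentage change = 4.4%

4.4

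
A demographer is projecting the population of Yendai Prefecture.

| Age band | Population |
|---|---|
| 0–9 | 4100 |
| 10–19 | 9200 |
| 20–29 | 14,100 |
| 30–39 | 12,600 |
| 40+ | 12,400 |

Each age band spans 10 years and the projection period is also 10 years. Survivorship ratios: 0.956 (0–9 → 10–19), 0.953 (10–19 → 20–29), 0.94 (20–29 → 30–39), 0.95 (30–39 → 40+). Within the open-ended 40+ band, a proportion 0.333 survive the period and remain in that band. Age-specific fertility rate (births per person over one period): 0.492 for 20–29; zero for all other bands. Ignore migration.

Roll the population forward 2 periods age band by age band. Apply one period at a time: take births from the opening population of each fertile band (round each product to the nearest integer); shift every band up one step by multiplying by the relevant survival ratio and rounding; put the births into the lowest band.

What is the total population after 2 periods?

40876

Period 1.
Births: 14100 × 0.492 = 6937
10–19: 4100 × 0.956 = 3920
20–29: 9200 × 0.953 = 8768
30–39: 14100 × 0.94 = 13254
40+: 12600 × 0.95 + 12400 × 0.333 = 11970 + 4129 = 16099
Population now: 0–9=6937, 10–19=3920, 20–29=8768, 30–39=13254, 40+=16099
Period 2.
Births: 8768 × 0.492 = 4314
10–19: 6937 × 0.956 = 6632
20–29: 3920 × 0.953 = 3736
30–39: 8768 × 0.94 = 8242
40+: 13254 × 0.95 + 16099 × 0.333 = 12591 + 5361 = 17952
Population now: 0–9=4314, 10–19=6632, 20–29=3736, 30–39=8242, 40+=17952
Total after period 2: 4314 + 6632 + 3736 + 8242 + 17952 = 40876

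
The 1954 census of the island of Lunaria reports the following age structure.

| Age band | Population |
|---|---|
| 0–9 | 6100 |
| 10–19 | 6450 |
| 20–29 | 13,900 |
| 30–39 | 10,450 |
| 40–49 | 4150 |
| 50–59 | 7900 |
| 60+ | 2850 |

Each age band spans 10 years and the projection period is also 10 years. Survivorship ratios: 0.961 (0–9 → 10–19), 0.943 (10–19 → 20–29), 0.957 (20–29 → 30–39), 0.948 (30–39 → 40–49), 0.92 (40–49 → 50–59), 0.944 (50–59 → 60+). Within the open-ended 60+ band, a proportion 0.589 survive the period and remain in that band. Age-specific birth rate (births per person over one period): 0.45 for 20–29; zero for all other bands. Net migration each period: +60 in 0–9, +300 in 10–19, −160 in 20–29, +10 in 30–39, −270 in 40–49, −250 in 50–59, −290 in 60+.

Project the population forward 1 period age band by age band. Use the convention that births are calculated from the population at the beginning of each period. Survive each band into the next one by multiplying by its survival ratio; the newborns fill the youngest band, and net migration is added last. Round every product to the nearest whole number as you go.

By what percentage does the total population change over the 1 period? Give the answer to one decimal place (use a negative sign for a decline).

Period 1.
Births: 13900 * 0.45 = 6255
10–19: 6100 * 0.961 = 5862
20–29: 6450 * 0.943 = 6082
30–39: 13900 * 0.957 = 13302
40–49: 10450 * 0.948 = 9907
50–59: 4150 * 0.92 = 3818
60+: 7900 * 0.944 + 2850 * 0.589 = 7458 + 1679 = 9137
Net migration: 0–9 + 60 → 6315; 10–19 + 300 → 6162; 20–29 − 160 → 5922; 30–39 + 10 → 13312; 40–49 − 270 → 9637; 50–59 − 250 → 3568; 60+ − 290 → 8847
Giving 6315 / 6162 / 5922 / 13312 / 9637 / 3568 / 8847.
Total: 51800 → 53763; change = 1963; percentage change = 3.8%

3.8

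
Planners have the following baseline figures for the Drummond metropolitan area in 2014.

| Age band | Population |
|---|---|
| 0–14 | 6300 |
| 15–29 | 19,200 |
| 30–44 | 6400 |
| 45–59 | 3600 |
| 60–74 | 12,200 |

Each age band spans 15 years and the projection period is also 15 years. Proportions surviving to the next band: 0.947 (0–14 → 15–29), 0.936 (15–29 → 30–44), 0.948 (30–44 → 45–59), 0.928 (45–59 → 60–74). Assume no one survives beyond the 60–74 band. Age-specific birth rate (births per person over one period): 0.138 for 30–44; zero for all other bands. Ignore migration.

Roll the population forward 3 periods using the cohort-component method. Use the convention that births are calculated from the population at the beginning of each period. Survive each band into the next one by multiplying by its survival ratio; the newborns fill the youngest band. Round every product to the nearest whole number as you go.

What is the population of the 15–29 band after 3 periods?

Call the bands 1 to 5, youngest first.
After projecting period 1:
Births: 6400 × 0.138 = 883
Band 2: 6300 × 0.947 = 5966
Band 3: 19200 × 0.936 = 17971
Band 4: 6400 × 0.948 = 6067
Band 5: 3600 × 0.928 = 3341
Giving 883 / 5966 / 17971 / 6067 / 3341.
After projecting period 2:
Births: 17971 × 0.138 = 2480
Band 2: 883 × 0.947 = 836
Band 3: 5966 × 0.936 = 5584
Band 4: 17971 × 0.948 = 17037
Band 5: 6067 × 0.928 = 5630
Giving 2480 / 836 / 5584 / 17037 / 5630.
After projecting period 3:
Births: 5584 × 0.138 = 771
Band 2: 2480 × 0.947 = 2349
Band 3: 836 × 0.936 = 782
Band 4: 5584 × 0.948 = 5294
Band 5: 17037 × 0.928 = 15810
Giving 771 / 2349 / 782 / 5294 / 15810.

2349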